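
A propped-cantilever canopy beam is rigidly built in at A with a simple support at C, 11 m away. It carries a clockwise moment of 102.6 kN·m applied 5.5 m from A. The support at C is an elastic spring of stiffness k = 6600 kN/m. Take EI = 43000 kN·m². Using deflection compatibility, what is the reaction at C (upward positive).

R_C = 10.34 kN

Take the reaction at C as the redundant and release it; the primary structure is a cantilever fixed at A.
Downward deflection at the released point C due to the loads:
  clockwise couple 102.6 at a = 5.5: M₀a(2L − a)/(2EI) = 4655/EI
Flexibility coefficient — unit upward force at C: δ_{CC} = L³/(3EI) = 443.7/EI.
With EI = 43000 kN·m²: δ_0 = 0.10827 m and δ_{CC} = 0.010318 m/kN.
Compatibility — the spring shortens by R_C/k under the reaction it provides: δ_0 − R_C·δ_{CC} = R_C/k. With 1/k = 0.000152 m/kN, R_C = δ_0 / (δ_{CC} + 1/k) = 0.10827 / (0.010318 + 0.000152) = 10.34 kN.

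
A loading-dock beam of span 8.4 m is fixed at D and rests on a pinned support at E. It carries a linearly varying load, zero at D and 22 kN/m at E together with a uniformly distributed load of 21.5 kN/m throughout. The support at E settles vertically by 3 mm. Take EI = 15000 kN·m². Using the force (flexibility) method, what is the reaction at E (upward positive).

R_E = 118.3 kN

Choose R_E as the redundant. The primary structure is the cantilever fixed at D.
Deflection at E on the released cantilever, summing each load's contribution:
  triangular load, peak 22 at the free end: 11w₀L⁴/(120EI) = 10040/EI
  UDL 21.5: wL⁴/(8EI) = 13380/EI
  δ_0 = 23421/EI
Tip deflection under a unit load at E: L³/(3EI) = 197.6/EI.
With EI = 15000 kN·m²: δ_0 = 1.5614 m and δ_{EE} = 0.013171 m/kN.
Compatibility — the beam at E must follow the support down by 0.003 m: δ_0 − R_E·δ_{EE} = 0.003, so R_E = (1.5614 − 0.003)/0.013171 = 118.3 kN.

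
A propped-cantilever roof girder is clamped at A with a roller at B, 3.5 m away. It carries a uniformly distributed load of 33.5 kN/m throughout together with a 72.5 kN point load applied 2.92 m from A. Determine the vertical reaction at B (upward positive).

R_B = 98.61 kN

Take the reaction at B as the redundant and release it; the primary structure is a cantilever fixed at A.
Primary-structure tip deflection at B by superposition:
  UDL 33.5: wL⁴/(8EI) = 628.4/EI
  point load 72.5 at a = 2.92: Pa²(3L − a)/(6EI) = 780.9/EI
  δ_0 = 1409/EI
Flexibility coefficient — unit upward force at B: δ_{BB} = L³/(3EI) = 14.29/EI.
Compatibility at B: δ_0 − R_B·δ_{BB} = 0, so R_B = 1409/14.29 = 98.61 kN.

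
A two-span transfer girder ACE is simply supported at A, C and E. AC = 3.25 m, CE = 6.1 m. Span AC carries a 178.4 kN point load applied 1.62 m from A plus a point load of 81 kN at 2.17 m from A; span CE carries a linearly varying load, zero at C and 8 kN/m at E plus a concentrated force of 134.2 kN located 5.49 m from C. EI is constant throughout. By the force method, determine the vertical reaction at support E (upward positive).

Take M_C as the redundant. Released structure: two simple spans AC and CE with a hinge at C.
Rotations at C on the released spans (each span's end-slope, ×1/EI):
  span AC: point load 178.4 at a = 1.62: Pab(L + a)/(6LEI) = 117.6/EI
  span AC: point load 81 at a = 2.17: Pab(L + a)/(6LEI) = 52.76/EI
  span CE: triangular load, peak 8: 7w₀L³/(360EI) = 35.31/EI
  span CE: point load 134.2 at a = 5.49: Pab(L + b)/(6LEI) = 82.39/EI
  relative rotation θ_0 = (170.4 + 117.7)/EI = 288.1/EI
A unit hogging moment at C produces rotation L₁/(3EI) + L₂/(3EI) = 3.117/EI.
Compatibility: M_C·(L₁+L₂)/(3EI) = θ_0, giving M_C = 92.44 kN·m (hogging).
Span CE, ΣM about E: R_C^{CE}·6.1 = 131.5 + 92.44, so R_C^{CE} = 36.71 kN and R_E = 158.6 − 36.71 = 121.9 kN.

R_E = 121.9 kN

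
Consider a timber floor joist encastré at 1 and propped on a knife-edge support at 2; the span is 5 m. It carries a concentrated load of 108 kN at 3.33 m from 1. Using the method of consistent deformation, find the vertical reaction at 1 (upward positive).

R_1 = 52.1 kN

Take the reaction at 2 as the redundant and release it; the primary structure is a cantilever fixed at 1.
Primary-structure tip deflection at 2 by superposition:
  point load 108 at a = 3.33: Pa²(3L − a)/(6EI) = 2329/EI
Flexibility coefficient — unit upward force at 2: δ_{22} = L³/(3EI) = 41.67/EI.
The prop prevents deflection at 2: R_2 = δ_0/δ_{22} = 2329/41.67 = 55.9 kN.
Vertical equilibrium: R_1 = ΣP − R_2 = 108 − 55.9 = 52.1 kN.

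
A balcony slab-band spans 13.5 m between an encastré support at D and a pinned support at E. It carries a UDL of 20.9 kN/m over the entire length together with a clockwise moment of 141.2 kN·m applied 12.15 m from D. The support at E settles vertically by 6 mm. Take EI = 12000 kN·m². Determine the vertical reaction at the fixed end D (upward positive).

Choose R_E as the redundant. The primary structure is the cantilever fixed at D.
Deflection at E on the released cantilever, summing each load's contribution:
  UDL 20.9: wL⁴/(8EI) = 86774/EI
  clockwise couple 141.2 at a = 12.15: M₀a(2L − a)/(2EI) = 12738/EI
  δ_0 = 99513/EI
Tip deflection under a unit load at E: L³/(3EI) = 820.1/EI.
With EI = 12000 kN·m²: δ_0 = 8.2927 m and δ_{EE} = 0.068344 m/kN.
Compatibility — the beam at E must follow the support down by 0.006 m: δ_0 − R_E·δ_{EE} = 0.006, so R_E = (8.2927 − 0.006)/0.068344 = 121.3 kN.
Vertical equilibrium: R_D = ΣP − R_E = 282.1 − 121.3 = 160.9 kN.

R_D = 160.9 kN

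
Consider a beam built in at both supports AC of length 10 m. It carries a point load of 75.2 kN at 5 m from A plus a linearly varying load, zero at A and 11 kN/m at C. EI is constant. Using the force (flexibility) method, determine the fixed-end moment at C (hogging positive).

M_C = 149 kN·m

Release both end moments; the primary structure is a simply-supported span AC with redundants M_A and M_C.
Simple-span end rotations at A and C under the given loads:
  at A: point load 75.2 at a = 5: Pab(L + b)/(6LEI) = 470/EI
  at C: point load 75.2 at a = 5: Pab(L + a)/(6LEI) = 470/EI
  at A: triangular load, peak 11: 7w₀L³/(360EI) = 213.9/EI
  at C: triangular load, peak 11: w₀L³/(45EI) = 244.4/EI
  θ_A0 = 683.9/EI,  θ_C0 = 714.4/EI
Flexibility coefficients: a unit moment at one end gives L/(3EI) there and L/(6EI) at the far end, so f₁₁ = f₂₂ = 3.333/EI and f₁₂ = f₂₁ = 1.667/EI.
Compatibility — zero rotation at each built-in end:
  3.333 M_A + 1.667 M_C = 683.9
  1.667 M_A + 3.333 M_C = 714.4
Solving the pair gives M_A = 130.7 kN·m and M_C = 149 kN·m (hogging).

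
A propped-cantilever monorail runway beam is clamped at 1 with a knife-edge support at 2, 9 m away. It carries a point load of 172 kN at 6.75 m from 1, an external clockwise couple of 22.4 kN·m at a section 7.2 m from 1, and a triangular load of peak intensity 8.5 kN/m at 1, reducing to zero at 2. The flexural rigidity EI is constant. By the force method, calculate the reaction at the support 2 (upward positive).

Remove the prop at 2; the released (primary) structure is a cantilever built in at 1.
Downward deflection at the released point 2 due to the loads:
  point load 172 at a = 6.75: Pa²(3L − a)/(6EI) = 26449/EI
  clockwise couple 22.4 at a = 7.2: M₀a(2L − a)/(2EI) = 870.9/EI
  triangular load, peak 8.5 at the fixed end: w₀L⁴/(30EI) = 1859/EI
  δ_0 = 29179/EI
Tip deflection under a unit load at 2: L³/(3EI) = 243/EI.
The prop prevents deflection at 2: R_2 = δ_0/δ_{22} = 29179/243 = 120.1 kN.

R_2 = 120.1 kN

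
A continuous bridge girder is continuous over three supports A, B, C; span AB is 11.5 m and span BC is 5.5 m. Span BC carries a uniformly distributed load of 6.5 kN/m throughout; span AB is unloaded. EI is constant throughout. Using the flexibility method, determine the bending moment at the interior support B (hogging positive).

M_B = 7.952 kN·m

Release continuity at B by inserting a hinge; the redundant is the internal moment M_B. The primary structure is two simply-supported spans AB and BC.
End slopes at the hinge B, treating each span as simply supported:
  span BC: UDL 6.5: wL³/(24EI) = 45.06/EI
  relative rotation θ_0 = (0 + 45.06)/EI = 45.06/EI
A unit hogging moment at B produces rotation L₁/(3EI) + L₂/(3EI) = 5.667/EI.
Slope continuity at B: θ_0 = M_B·5.667/EI, so M_B = 45.06/5.667 = 7.952 kN·m (hogging).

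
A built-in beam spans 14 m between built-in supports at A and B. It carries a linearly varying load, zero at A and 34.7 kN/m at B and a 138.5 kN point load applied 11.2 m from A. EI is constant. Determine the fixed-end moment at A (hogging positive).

Take the two fixed-end moments M_A, M_B as redundants; the released structure is the simple span AB.
End rotations of the released simple span under the applied load (×1/EI):
  at A: triangular load, peak 34.7: 7w₀L³/(360EI) = 1851/EI
  at B: triangular load, peak 34.7: w₀L³/(45EI) = 2116/EI
  at A: point load 138.5 at a = 11.2: Pab(L + b)/(6LEI) = 868.7/EI
  at B: point load 138.5 at a = 11.2: Pab(L + a)/(6LEI) = 1303/EI
  θ_A0 = 2720/EI,  θ_B0 = 3419/EI
Flexibility coefficients: a unit moment at one end gives L/(3EI) there and L/(6EI) at the far end, so f₁₁ = f₂₂ = 4.667/EI and f₁₂ = f₂₁ = 2.333/EI.
Compatibility — zero rotation at each built-in end:
  4.667 M_A + 2.333 M_B = 2720
  2.333 M_A + 4.667 M_B = 3419
Solving the pair gives M_A = 288.8 kN·m and M_B = 588.3 kN·m (hogging).

M_A = 288.8 kN·m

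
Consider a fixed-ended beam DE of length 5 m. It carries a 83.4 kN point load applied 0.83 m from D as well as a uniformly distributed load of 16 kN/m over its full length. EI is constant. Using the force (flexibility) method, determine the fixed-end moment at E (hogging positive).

M_E = 42.92 kN·m

Take the two fixed-end moments M_D, M_E as redundants; the released structure is the simple span DE.
Simple-span end rotations at D and E under the given loads:
  at D: point load 83.4 at a = 0.83: Pab(L + b)/(6LEI) = 88.23/EI
  at E: point load 83.4 at a = 0.83: Pab(L + a)/(6LEI) = 56.1/EI
  at D: UDL 16: wL³/(24EI) = 83.33/EI
  at E: UDL 16: wL³/(24EI) = 83.33/EI
  θ_D0 = 171.6/EI,  θ_E0 = 139.4/EI
Flexibility coefficients: a unit moment at one end gives L/(3EI) there and L/(6EI) at the far end, so f₁₁ = f₂₂ = 1.667/EI and f₁₂ = f₂₁ = 0.8333/EI.
Compatibility — zero rotation at each built-in end:
  1.667 M_D + 0.8333 M_E = 171.6
  0.8333 M_D + 1.667 M_E = 139.4
Solving the pair gives M_D = 81.48 kN·m and M_E = 42.92 kN·m (hogging).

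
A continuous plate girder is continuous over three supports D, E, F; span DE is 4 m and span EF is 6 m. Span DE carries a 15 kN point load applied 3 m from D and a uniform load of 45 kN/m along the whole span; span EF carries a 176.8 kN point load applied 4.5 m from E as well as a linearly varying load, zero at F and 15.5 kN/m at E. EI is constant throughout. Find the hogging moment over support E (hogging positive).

M_E = 136.8 kN·m

Take M_E as the redundant. Released structure: two simple spans DE and EF with a hinge at E.
End slopes at the hinge E, treating each span as simply supported:
  span DE: point load 15 at a = 3: Pab(L + a)/(6LEI) = 13.12/EI
  span DE: UDL 45: wL³/(24EI) = 120/EI
  span EF: point load 176.8 at a = 4.5: Pab(L + b)/(6LEI) = 248.6/EI
  span EF: triangular load, peak 15.5: w₀L³/(45EI) = 74.4/EI
  relative rotation θ_0 = (133.1 + 323)/EI = 456.1/EI
A unit hogging moment at E produces rotation L₁/(3EI) + L₂/(3EI) = 3.333/EI.
Compatibility: M_E·(L₁+L₂)/(3EI) = θ_0, giving M_E = 136.8 kN·m (hogging).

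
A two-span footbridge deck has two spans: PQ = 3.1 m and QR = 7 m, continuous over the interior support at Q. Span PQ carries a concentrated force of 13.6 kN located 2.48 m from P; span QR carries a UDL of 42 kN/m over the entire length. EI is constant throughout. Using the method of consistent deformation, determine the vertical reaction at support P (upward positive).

R_P = -55.39 kN

Release continuity at Q by inserting a hinge; the redundant is the internal moment M_Q. The primary structure is two simply-supported spans PQ and QR.
Rotations at Q on the released spans (each span's end-slope, ×1/EI):
  span PQ: point load 13.6 at a = 2.48: Pab(L + a)/(6LEI) = 6.273/EI
  span QR: UDL 42: wL³/(24EI) = 600.2/EI
  relative rotation θ_0 = (6.273 + 600.2)/EI = 606.5/EI
A unit hogging moment at Q produces rotation L₁/(3EI) + L₂/(3EI) = 3.367/EI.
Slope continuity at Q: θ_0 = M_Q·3.367/EI, so M_Q = 606.5/3.367 = 180.2 kN·m (hogging).
Span PQ, ΣM about P with M_Q applied at Q: R_Q^{PQ}·3.1 = 33.73 + 180.2, so R_Q^{PQ} = 68.99 kN and R_P = 13.6 − 68.99 = -55.39 kN.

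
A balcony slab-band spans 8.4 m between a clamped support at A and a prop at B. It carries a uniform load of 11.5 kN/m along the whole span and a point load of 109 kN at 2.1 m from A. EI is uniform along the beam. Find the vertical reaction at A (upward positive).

Remove the prop at B; the released (primary) structure is a cantilever built in at A.
Downward deflection at the released point B due to the loads:
  UDL 11.5: wL⁴/(8EI) = 7157/EI
  point load 109 at a = 2.1: Pa²(3L − a)/(6EI) = 1851/EI
  δ_0 = 9008/EI
Tip deflection under a unit load at B: L³/(3EI) = 197.6/EI.
Compatibility at B: δ_0 − R_B·δ_{BB} = 0, so R_B = 9008/197.6 = 45.59 kN.
Vertical equilibrium: R_A = ΣP − R_B = 205.6 − 45.59 = 160 kN.

R_A = 160 kN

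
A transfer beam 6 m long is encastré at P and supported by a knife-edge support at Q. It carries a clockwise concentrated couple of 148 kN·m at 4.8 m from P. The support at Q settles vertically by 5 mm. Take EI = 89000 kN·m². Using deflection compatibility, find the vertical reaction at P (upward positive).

Take the reaction at Q as the redundant and release it; the primary structure is a cantilever fixed at P.
Primary-structure tip deflection at Q by superposition:
  clockwise couple 148 at a = 4.8: M₀a(2L − a)/(2EI) = 2557/EI
Flexibility coefficient — unit upward force at Q: δ_{QQ} = L³/(3EI) = 72/EI.
With EI = 89000 kN·m²: δ_0 = 0.028735 m and δ_{QQ} = 0.000809 m/kN.
Compatibility — the beam at Q must follow the support down by 0.005 m: δ_0 − R_Q·δ_{QQ} = 0.005, so R_Q = (0.028735 − 0.005)/0.000809 = 29.34 kN.
Vertical equilibrium: R_P = ΣP − R_Q = 0 − 29.34 = -29.34 kN.

R_P = -29.34 kN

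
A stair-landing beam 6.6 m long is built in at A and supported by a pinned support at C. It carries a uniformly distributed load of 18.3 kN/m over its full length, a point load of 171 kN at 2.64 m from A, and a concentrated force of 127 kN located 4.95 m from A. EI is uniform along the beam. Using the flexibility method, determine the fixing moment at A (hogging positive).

Release the roller at C. Primary structure: cantilever fixed at A.
Free-end deflection of the primary structure under the applied loading (downward +):
  UDL 18.3: wL⁴/(8EI) = 4340/EI
  point load 171 at a = 2.64: Pa²(3L − a)/(6EI) = 3409/EI
  point load 127 at a = 4.95: Pa²(3L − a)/(6EI) = 7702/EI
  δ_0 = 15451/EI
Tip deflection under a unit load at C: L³/(3EI) = 95.83/EI.
The prop prevents deflection at C: R_C = δ_0/δ_{CC} = 15451/95.83 = 161.2 kN.
Moment equilibrium about A: M_A = Σ(load moments about A) − R_C·L = 1479 − 161.2×6.6 = 414.6 kN·m.

M_A = 414.6 kN·m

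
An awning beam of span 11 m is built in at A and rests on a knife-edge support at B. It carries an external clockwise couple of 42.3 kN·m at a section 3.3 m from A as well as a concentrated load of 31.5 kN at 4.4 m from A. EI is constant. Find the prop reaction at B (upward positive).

Take the reaction at B as the redundant and release it; the primary structure is a cantilever fixed at A.
Downward deflection at the released point B due to the loads:
  clockwise couple 42.3 at a = 3.3: M₀a(2L − a)/(2EI) = 1305/EI
  point load 31.5 at a = 4.4: Pa²(3L − a)/(6EI) = 2907/EI
  δ_0 = 4212/EI
Flexibility coefficient — unit upward force at B: δ_{BB} = L³/(3EI) = 443.7/EI.
Compatibility at B: δ_0 − R_B·δ_{BB} = 0, so R_B = 4212/443.7 = 9.494 kN.

R_B = 9.494 kN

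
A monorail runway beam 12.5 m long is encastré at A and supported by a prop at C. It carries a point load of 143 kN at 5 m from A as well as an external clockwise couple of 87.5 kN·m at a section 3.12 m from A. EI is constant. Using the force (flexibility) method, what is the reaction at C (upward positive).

Release the roller at C. Primary structure: cantilever fixed at A.
Primary-structure tip deflection at C by superposition:
  point load 143 at a = 5: Pa²(3L − a)/(6EI) = 19365/EI
  clockwise couple 87.5 at a = 3.12: M₀a(2L − a)/(2EI) = 2987/EI
  δ_0 = 22351/EI
Flexibility coefficient — unit upward force at C: δ_{CC} = L³/(3EI) = 651/EI.
The prop prevents deflection at C: R_C = δ_0/δ_{CC} = 22351/651 = 34.33 kN.

R_C = 34.33 kN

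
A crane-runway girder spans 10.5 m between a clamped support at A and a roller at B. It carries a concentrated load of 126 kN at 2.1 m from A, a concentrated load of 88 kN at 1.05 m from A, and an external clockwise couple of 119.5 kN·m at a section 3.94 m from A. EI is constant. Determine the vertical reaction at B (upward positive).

R_B = 18.74 kN

Take the reaction at B as the redundant and release it; the primary structure is a cantilever fixed at A.
Deflection at B on the released cantilever, summing each load's contribution:
  point load 126 at a = 2.1: Pa²(3L − a)/(6EI) = 2723/EI
  point load 88 at a = 1.05: Pa²(3L − a)/(6EI) = 492.4/EI
  clockwise couple 119.5 at a = 3.94: M₀a(2L − a)/(2EI) = 4016/EI
  δ_0 = 7231/EI
Flexibility coefficient — unit upward force at B: δ_{BB} = L³/(3EI) = 385.9/EI.
Compatibility at B: δ_0 − R_B·δ_{BB} = 0, so R_B = 7231/385.9 = 18.74 kN.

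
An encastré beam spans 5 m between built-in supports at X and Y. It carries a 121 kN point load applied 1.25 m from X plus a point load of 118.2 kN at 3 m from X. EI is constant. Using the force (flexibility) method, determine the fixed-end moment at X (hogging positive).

Take the two fixed-end moments M_X, M_Y as redundants; the released structure is the simple span XY.
On the primary (simply-supported) span, the end slopes from the loading are:
  at X: point load 121 at a = 1.25: Pab(L + b)/(6LEI) = 165.4/EI
  at Y: point load 121 at a = 1.25: Pab(L + a)/(6LEI) = 118.2/EI
  at X: point load 118.2 at a = 3: Pab(L + b)/(6LEI) = 165.5/EI
  at Y: point load 118.2 at a = 3: Pab(L + a)/(6LEI) = 189.1/EI
  θ_X0 = 330.9/EI,  θ_Y0 = 307.3/EI
Flexibility coefficients: a unit moment at one end gives L/(3EI) there and L/(6EI) at the far end, so f₁₁ = f₂₂ = 1.667/EI and f₁₂ = f₂₁ = 0.8333/EI.
Compatibility — zero rotation at each built-in end:
  1.667 M_X + 0.8333 M_Y = 330.9
  0.8333 M_X + 1.667 M_Y = 307.3
Solving the pair gives M_X = 141.8 kN·m and M_Y = 113.5 kN·m (hogging).

M_X = 141.8 kN·m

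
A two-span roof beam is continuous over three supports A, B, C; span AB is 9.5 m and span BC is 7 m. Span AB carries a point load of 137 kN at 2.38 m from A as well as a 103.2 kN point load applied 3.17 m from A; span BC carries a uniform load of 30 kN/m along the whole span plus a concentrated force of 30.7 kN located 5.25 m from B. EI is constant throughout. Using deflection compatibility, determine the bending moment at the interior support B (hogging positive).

M_B = 260.3 kN·m

Insert a hinge at B; M_B is the redundant, and each span becomes simply supported.
End slopes at the hinge B, treating each span as simply supported:
  span AB: point load 137 at a = 2.38: Pab(L + a)/(6LEI) = 483.9/EI
  span AB: point load 103.2 at a = 3.17: Pab(L + a)/(6LEI) = 460.3/EI
  span BC: UDL 30: wL³/(24EI) = 428.8/EI
  span BC: point load 30.7 at a = 5.25: Pab(L + b)/(6LEI) = 58.76/EI
  relative rotation θ_0 = (944.2 + 487.5)/EI = 1432/EI
A unit hogging moment at B produces rotation L₁/(3EI) + L₂/(3EI) = 5.5/EI.
Slope continuity at B: θ_0 = M_B·5.5/EI, so M_B = 1432/5.5 = 260.3 kN·m (hogging).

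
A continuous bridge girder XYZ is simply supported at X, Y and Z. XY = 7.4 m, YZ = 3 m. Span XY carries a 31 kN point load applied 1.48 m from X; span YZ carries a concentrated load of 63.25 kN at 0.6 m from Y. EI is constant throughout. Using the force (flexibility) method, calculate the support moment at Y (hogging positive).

M_Y = 23.55 kN·m

Take M_Y as the redundant. Released structure: two simple spans XY and YZ with a hinge at Y.
Rotations at Y on the released spans (each span's end-slope, ×1/EI):
  span XY: point load 31 at a = 1.48: Pab(L + a)/(6LEI) = 54.32/EI
  span YZ: point load 63.25 at a = 0.6: Pab(L + b)/(6LEI) = 27.32/EI
  relative rotation θ_0 = (54.32 + 27.32)/EI = 81.65/EI
A unit hogging moment at Y produces rotation L₁/(3EI) + L₂/(3EI) = 3.467/EI.
Slope continuity at Y: θ_0 = M_Y·3.467/EI, so M_Y = 81.65/3.467 = 23.55 kN·m (hogging).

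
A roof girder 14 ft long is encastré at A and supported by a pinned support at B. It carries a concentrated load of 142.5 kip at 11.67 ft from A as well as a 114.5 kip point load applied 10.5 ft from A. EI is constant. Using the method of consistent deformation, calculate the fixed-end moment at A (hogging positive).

M_A = 349.3 kip·ft

Choose R_B as the redundant. The primary structure is the cantilever fixed at A.
Primary-structure tip deflection at B by superposition:
  point load 142.5 at a = 11.67: Pa²(3L − a)/(6EI) = 98102/EI
  point load 114.5 at a = 10.5: Pa²(3L − a)/(6EI) = 66274/EI
  δ_0 = 164376/EI
Flexibility coefficient — unit upward force at B: δ_{BB} = L³/(3EI) = 914.7/EI.
Compatibility at B: δ_0 − R_B·δ_{BB} = 0, so R_B = 164376/914.7 = 179.7 kip.
Moment equilibrium about A: M_A = Σ(load moments about A) − R_B·L = 2865 − 179.7×14 = 349.3 kip·ft.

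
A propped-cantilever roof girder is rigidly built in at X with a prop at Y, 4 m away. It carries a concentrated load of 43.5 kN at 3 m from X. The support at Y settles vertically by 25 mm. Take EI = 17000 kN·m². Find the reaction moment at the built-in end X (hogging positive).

Take the reaction at Y as the redundant and release it; the primary structure is a cantilever fixed at X.
Free-end deflection of the primary structure under the applied loading (downward +):
  point load 43.5 at a = 3: Pa²(3L − a)/(6EI) = 587.2/EI
Tip deflection under a unit load at Y: L³/(3EI) = 21.33/EI.
With EI = 17000 kN·m²: δ_0 = 0.034544 m and δ_{YY} = 0.001255 m/kN.
Compatibility — the beam at Y must follow the support down by 0.025 m: δ_0 − R_Y·δ_{YY} = 0.025, so R_Y = (0.034544 − 0.025)/0.001255 = 7.605 kN.
Moment equilibrium about X: M_X = Σ(load moments about X) − R_Y·L = 130.5 − 7.605×4 = 100.1 kN·m.

M_X = 100.1 kN·m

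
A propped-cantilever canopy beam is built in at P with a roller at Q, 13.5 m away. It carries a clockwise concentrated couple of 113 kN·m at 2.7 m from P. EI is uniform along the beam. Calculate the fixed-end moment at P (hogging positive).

M_P = 51.98 kN·m

Choose R_Q as the redundant. The primary structure is the cantilever fixed at P.
Free-end deflection of the primary structure under the applied loading (downward +):
  clockwise couple 113 at a = 2.7: M₀a(2L − a)/(2EI) = 3707/EI
Flexibility coefficient — unit upward force at Q: δ_{QQ} = L³/(3EI) = 820.1/EI.
The prop prevents deflection at Q: R_Q = δ_0/δ_{QQ} = 3707/820.1 = 4.52 kN.
Moment equilibrium about P: M_P = Σ(load moments about P) − R_Q·L = 113 − 4.52×13.5 = 51.98 kN·m.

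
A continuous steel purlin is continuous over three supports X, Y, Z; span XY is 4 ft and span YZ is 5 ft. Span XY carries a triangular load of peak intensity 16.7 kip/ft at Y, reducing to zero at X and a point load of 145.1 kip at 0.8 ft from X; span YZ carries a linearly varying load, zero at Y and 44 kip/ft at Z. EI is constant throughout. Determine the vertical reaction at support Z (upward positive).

Release continuity at Y by inserting a hinge; the redundant is the internal moment M_Y. The primary structure is two simply-supported spans XY and YZ.
Rotations at Y on the released spans (each span's end-slope, ×1/EI):
  span XY: triangular load, peak 16.7: w₀L³/(45EI) = 23.75/EI
  span XY: point load 145.1 at a = 0.8: Pab(L + a)/(6LEI) = 74.29/EI
  span YZ: triangular load, peak 44: 7w₀L³/(360EI) = 106.9/EI
  relative rotation θ_0 = (98.04 + 106.9)/EI = 205/EI
A unit hogging moment at Y produces rotation L₁/(3EI) + L₂/(3EI) = 3/EI.
Compatibility: M_Y·(L₁+L₂)/(3EI) = θ_0, giving M_Y = 68.33 kip·ft (hogging).
Span YZ, ΣM about Z: R_Y^{YZ}·5 = 183.3 + 68.33, so R_Y^{YZ} = 50.33 kip and R_Z = 110 − 50.33 = 59.67 kip.

R_Z = 59.67 kip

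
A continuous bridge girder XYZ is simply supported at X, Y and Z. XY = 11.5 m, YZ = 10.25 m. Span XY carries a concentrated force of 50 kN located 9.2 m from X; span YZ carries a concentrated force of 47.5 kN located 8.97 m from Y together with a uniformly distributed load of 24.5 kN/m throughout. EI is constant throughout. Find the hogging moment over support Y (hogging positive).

Insert a hinge at Y; M_Y is the redundant, and each span becomes simply supported.
Rotations at Y on the released spans (each span's end-slope, ×1/EI):
  span XY: point load 50 at a = 9.2: Pab(L + a)/(6LEI) = 317.4/EI
  span YZ: point load 47.5 at a = 8.97: Pab(L + b)/(6LEI) = 102.2/EI
  span YZ: UDL 24.5: wL³/(24EI) = 1099/EI
  relative rotation θ_0 = (317.4 + 1202)/EI = 1519/EI
A unit hogging moment at Y produces rotation L₁/(3EI) + L₂/(3EI) = 7.25/EI.
Compatibility: M_Y·(L₁+L₂)/(3EI) = θ_0, giving M_Y = 209.5 kN·m (hogging).

M_Y = 209.5 kN·m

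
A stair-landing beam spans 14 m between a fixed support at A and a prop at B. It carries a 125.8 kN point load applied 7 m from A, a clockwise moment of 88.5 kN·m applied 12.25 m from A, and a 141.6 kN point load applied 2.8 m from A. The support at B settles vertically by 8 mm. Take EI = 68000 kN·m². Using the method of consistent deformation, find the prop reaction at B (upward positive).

R_B = 55.98 kN

Release the roller at B. Primary structure: cantilever fixed at A.
Downward deflection at the released point B due to the loads:
  point load 125.8 at a = 7: Pa²(3L − a)/(6EI) = 35958/EI
  clockwise couple 88.5 at a = 12.25: M₀a(2L − a)/(2EI) = 8537/EI
  point load 141.6 at a = 2.8: Pa²(3L − a)/(6EI) = 7253/EI
  δ_0 = 51748/EI
Flexibility coefficient — unit upward force at B: δ_{BB} = L³/(3EI) = 914.7/EI.
With EI = 68000 kN·m²: δ_0 = 0.761 m and δ_{BB} = 0.013451 m/kN.
Compatibility — the beam at B must follow the support down by 0.008 m: δ_0 − R_B·δ_{BB} = 0.008, so R_B = (0.761 − 0.008)/0.013451 = 55.98 kN.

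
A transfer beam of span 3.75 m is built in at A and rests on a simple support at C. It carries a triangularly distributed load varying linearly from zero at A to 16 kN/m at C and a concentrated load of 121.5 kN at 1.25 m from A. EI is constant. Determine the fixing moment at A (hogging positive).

Choose R_C as the redundant. The primary structure is the cantilever fixed at A.
Free-end deflection of the primary structure under the applied loading (downward +):
  triangular load, peak 16 at the free end: 11w₀L⁴/(120EI) = 290/EI
  point load 121.5 at a = 1.25: Pa²(3L − a)/(6EI) = 316.4/EI
  δ_0 = 606.4/EI
Tip deflection under a unit load at C: L³/(3EI) = 17.58/EI.
Compatibility at C: δ_0 − R_C·δ_{CC} = 0, so R_C = 606.4/17.58 = 34.5 kN.
Moment equilibrium about A: M_A = Σ(load moments about A) − R_C·L = 226.9 − 34.5×3.75 = 97.5 kN·m.

M_A = 97.5 kN·m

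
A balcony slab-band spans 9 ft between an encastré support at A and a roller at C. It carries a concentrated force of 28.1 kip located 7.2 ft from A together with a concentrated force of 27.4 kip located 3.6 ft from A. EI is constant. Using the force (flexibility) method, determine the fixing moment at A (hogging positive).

Remove the prop at C; the released (primary) structure is a cantilever built in at A.
Deflection at C on the released cantilever, summing each load's contribution:
  point load 28.1 at a = 7.2: Pa²(3L − a)/(6EI) = 4807/EI
  point load 27.4 at a = 3.6: Pa²(3L − a)/(6EI) = 1385/EI
  δ_0 = 6192/EI
Tip deflection under a unit load at C: L³/(3EI) = 243/EI.
Compatibility at C: δ_0 − R_C·δ_{CC} = 0, so R_C = 6192/243 = 25.48 kip.
Moment equilibrium about A: M_A = Σ(load moments about A) − R_C·L = 301 − 25.48×9 = 71.63 kip·ft.

M_A = 71.63 kip·ft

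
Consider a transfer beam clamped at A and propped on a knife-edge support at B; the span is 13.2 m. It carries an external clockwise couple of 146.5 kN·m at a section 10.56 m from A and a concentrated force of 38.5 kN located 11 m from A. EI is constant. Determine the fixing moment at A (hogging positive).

M_A = -23.29 kN·m

Choose R_B as the redundant. The primary structure is the cantilever fixed at A.
Deflection at B on the released cantilever, summing each load's contribution:
  clockwise couple 146.5 at a = 10.56: M₀a(2L − a)/(2EI) = 12253/EI
  point load 38.5 at a = 11: Pa²(3L − a)/(6EI) = 22206/EI
  δ_0 = 34458/EI
Flexibility coefficient — unit upward force at B: δ_{BB} = L³/(3EI) = 766.7/EI.
Compatibility at B: δ_0 − R_B·δ_{BB} = 0, so R_B = 34458/766.7 = 44.95 kN.
Moment equilibrium about A: M_A = Σ(load moments about A) − R_B·L = 570 − 44.95×13.2 = -23.29 kN·m.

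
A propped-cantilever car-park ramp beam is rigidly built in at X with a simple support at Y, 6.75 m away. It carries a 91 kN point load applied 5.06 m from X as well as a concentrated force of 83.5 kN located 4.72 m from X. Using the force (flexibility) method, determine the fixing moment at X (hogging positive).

Remove the prop at Y; the released (primary) structure is a cantilever built in at X.
Free-end deflection of the primary structure under the applied loading (downward +):
  point load 91 at a = 5.06: Pa²(3L − a)/(6EI) = 5899/EI
  point load 83.5 at a = 4.72: Pa²(3L − a)/(6EI) = 4815/EI
  δ_0 = 10714/EI
Flexibility coefficient — unit upward force at Y: δ_{YY} = L³/(3EI) = 102.5/EI.
The prop prevents deflection at Y: R_Y = δ_0/δ_{YY} = 10714/102.5 = 104.5 kN.
Moment equilibrium about X: M_X = Σ(load moments about X) − R_Y·L = 854.6 − 104.5×6.75 = 149.2 kN·m.

M_X = 149.2 kN·m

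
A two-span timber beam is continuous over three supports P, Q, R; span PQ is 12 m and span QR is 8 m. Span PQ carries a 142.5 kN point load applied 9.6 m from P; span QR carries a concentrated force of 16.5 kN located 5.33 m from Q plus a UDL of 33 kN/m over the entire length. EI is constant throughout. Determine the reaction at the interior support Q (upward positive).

Release continuity at Q by inserting a hinge; the redundant is the internal moment M_Q. The primary structure is two simply-supported spans PQ and QR.
Rotations at Q on the released spans (each span's end-slope, ×1/EI):
  span PQ: point load 142.5 at a = 9.6: Pab(L + a)/(6LEI) = 985/EI
  span QR: point load 16.5 at a = 5.33: Pab(L + b)/(6LEI) = 52.2/EI
  span QR: UDL 33: wL³/(24EI) = 704/EI
  relative rotation θ_0 = (985 + 756.2)/EI = 1741/EI
A unit hogging moment at Q produces rotation L₁/(3EI) + L₂/(3EI) = 6.667/EI.
Compatibility: M_Q·(L₁+L₂)/(3EI) = θ_0, giving M_Q = 261.2 kN·m (hogging).
Span PQ, ΣM about P with M_Q applied at Q: R_Q^{PQ}·12 = 1368 + 261.2, so R_Q^{PQ} = 135.8 kN and R_P = 142.5 − 135.8 = 6.736 kN.
Span QR, ΣM about R: R_Q^{QR}·8 = 1100 + 261.2, so R_Q^{QR} = 170.2 kN and R_R = 280.5 − 170.2 = 110.3 kN.
R_Q = 135.8 + 170.2 = 305.9 kN.

R_Q = 305.9 kN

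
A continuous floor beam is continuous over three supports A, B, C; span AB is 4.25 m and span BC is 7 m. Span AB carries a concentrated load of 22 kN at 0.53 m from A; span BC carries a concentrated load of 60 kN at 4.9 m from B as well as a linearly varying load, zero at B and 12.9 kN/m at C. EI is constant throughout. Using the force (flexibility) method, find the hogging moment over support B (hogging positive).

Take M_B as the redundant. Released structure: two simple spans AB and BC with a hinge at B.
Discontinuity in slope at B on the released structure — sum the simple-span end rotations:
  span AB: point load 22 at a = 0.53: Pab(L + a)/(6LEI) = 8.131/EI
  span BC: point load 60 at a = 4.9: Pab(L + b)/(6LEI) = 133.8/EI
  span BC: triangular load, peak 12.9: 7w₀L³/(360EI) = 86.04/EI
  relative rotation θ_0 = (8.131 + 219.8)/EI = 227.9/EI
A unit hogging moment at B produces rotation L₁/(3EI) + L₂/(3EI) = 3.75/EI.
Slope continuity at B: θ_0 = M_B·3.75/EI, so M_B = 227.9/3.75 = 60.78 kN·m (hogging).

M_B = 60.78 kN·m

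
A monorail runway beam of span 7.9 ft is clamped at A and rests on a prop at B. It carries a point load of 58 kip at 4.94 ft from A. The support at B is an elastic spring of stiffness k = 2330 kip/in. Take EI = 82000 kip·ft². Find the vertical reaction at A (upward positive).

Take the reaction at B as the redundant and release it; the primary structure is a cantilever fixed at A.
Free-end deflection of the primary structure under the applied loading (downward +):
  point load 58 at a = 4.94: Pa²(3L − a)/(6EI) = 4426/EI
Flexibility coefficient — unit upward force at B: δ_{BB} = L³/(3EI) = 164.3/EI.
With EI = 82000 kip·ft²: δ_0 = 0.05397 ft and δ_{BB} = 0.002004 ft/kip.
Compatibility — the spring shortens by R_B/k under the reaction it provides: δ_0 − R_B·δ_{BB} = R_B/k. With 1/k = 1/(2330×12) ft/kip = 0.000036 ft/kip, R_B = δ_0 / (δ_{BB} + 1/k) = 0.05397 / (0.002004 + 0.000036) = 26.46 kip.
Vertical equilibrium: R_A = ΣP − R_B = 58 − 26.46 = 31.54 kip.

R_A = 31.54 kip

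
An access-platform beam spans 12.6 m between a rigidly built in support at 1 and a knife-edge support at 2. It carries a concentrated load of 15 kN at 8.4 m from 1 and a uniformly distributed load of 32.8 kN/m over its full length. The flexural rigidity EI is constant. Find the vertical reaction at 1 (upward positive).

R_1 = 265.5 kN

Take the reaction at 2 as the redundant and release it; the primary structure is a cantilever fixed at 1.
Primary-structure tip deflection at 2 by superposition:
  point load 15 at a = 8.4: Pa²(3L − a)/(6EI) = 5186/EI
  UDL 32.8: wL⁴/(8EI) = 103339/EI
  δ_0 = 108526/EI
Tip deflection under a unit load at 2: L³/(3EI) = 666.8/EI.
Compatibility at 2: δ_0 − R_2·δ_{22} = 0, so R_2 = 108526/666.8 = 162.8 kN.
Vertical equilibrium: R_1 = ΣP − R_2 = 428.3 − 162.8 = 265.5 kN.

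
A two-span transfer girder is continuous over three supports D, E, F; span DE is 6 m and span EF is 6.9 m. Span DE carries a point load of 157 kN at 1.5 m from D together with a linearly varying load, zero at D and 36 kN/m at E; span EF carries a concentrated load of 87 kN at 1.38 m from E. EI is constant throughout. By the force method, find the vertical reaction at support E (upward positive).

R_E = 223.8 kN

Take M_E as the redundant. Released structure: two simple spans DE and EF with a hinge at E.
Rotations at E on the released spans (each span's end-slope, ×1/EI):
  span DE: point load 157 at a = 1.5: Pab(L + a)/(6LEI) = 220.8/EI
  span DE: triangular load, peak 36: w₀L³/(45EI) = 172.8/EI
  span EF: point load 87 at a = 1.38: Pab(L + b)/(6LEI) = 198.8/EI
  relative rotation θ_0 = (393.6 + 198.8)/EI = 592.4/EI
A unit hogging moment at E produces rotation L₁/(3EI) + L₂/(3EI) = 4.3/EI.
Compatibility: M_E·(L₁+L₂)/(3EI) = θ_0, giving M_E = 137.8 kN·m (hogging).
Span DE, ΣM about D with M_E applied at E: R_E^{DE}·6 = 667.5 + 137.8, so R_E^{DE} = 134.2 kN and R_D = 265 − 134.2 = 130.8 kN.
Span EF, ΣM about F: R_E^{EF}·6.9 = 480.2 + 137.8, so R_E^{EF} = 89.57 kN and R_F = 87 − 89.57 = -2.566 kN.
R_E = 134.2 + 89.57 = 223.8 kN.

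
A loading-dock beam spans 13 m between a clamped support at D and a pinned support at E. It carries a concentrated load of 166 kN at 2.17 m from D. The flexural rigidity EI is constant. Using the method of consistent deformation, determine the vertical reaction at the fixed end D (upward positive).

Take the reaction at E as the redundant and release it; the primary structure is a cantilever fixed at D.
Free-end deflection of the primary structure under the applied loading (downward +):
  point load 166 at a = 2.17: Pa²(3L − a)/(6EI) = 4798/EI
Flexibility coefficient — unit upward force at E: δ_{EE} = L³/(3EI) = 732.3/EI.
The prop prevents deflection at E: R_E = δ_0/δ_{EE} = 4798/732.3 = 6.552 kN.
Vertical equilibrium: R_D = ΣP − R_E = 166 − 6.552 = 159.4 kN.

R_D = 159.4 kN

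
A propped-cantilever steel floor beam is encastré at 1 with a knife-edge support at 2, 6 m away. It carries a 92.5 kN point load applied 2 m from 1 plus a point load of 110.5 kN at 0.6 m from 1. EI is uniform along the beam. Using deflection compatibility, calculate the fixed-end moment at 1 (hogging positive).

Release the roller at 2. Primary structure: cantilever fixed at 1.
Deflection at 2 on the released cantilever, summing each load's contribution:
  point load 92.5 at a = 2: Pa²(3L − a)/(6EI) = 986.7/EI
  point load 110.5 at a = 0.6: Pa²(3L − a)/(6EI) = 115.4/EI
  δ_0 = 1102/EI
Tip deflection under a unit load at 2: L³/(3EI) = 72/EI.
The prop prevents deflection at 2: R_2 = δ_0/δ_{22} = 1102/72 = 15.31 kN.
Moment equilibrium about 1: M_1 = Σ(load moments about 1) − R_2·L = 251.3 − 15.31×6 = 159.5 kN·m.

M_1 = 159.5 kN·m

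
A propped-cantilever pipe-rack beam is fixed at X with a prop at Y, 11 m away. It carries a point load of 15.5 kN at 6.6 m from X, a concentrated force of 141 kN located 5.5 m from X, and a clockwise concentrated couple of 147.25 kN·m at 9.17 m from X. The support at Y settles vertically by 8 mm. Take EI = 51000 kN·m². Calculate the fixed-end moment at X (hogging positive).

Remove the prop at Y; the released (primary) structure is a cantilever built in at X.
Primary-structure tip deflection at Y by superposition:
  point load 15.5 at a = 6.6: Pa²(3L − a)/(6EI) = 2971/EI
  point load 141 at a = 5.5: Pa²(3L − a)/(6EI) = 19549/EI
  clockwise couple 147.25 at a = 9.17: M₀a(2L − a)/(2EI) = 8662/EI
  δ_0 = 31182/EI
Tip deflection under a unit load at Y: L³/(3EI) = 443.7/EI.
With EI = 51000 kN·m²: δ_0 = 0.61141 m and δ_{YY} = 0.008699 m/kN.
Compatibility — the beam at Y must follow the support down by 0.008 m: δ_0 − R_Y·δ_{YY} = 0.008, so R_Y = (0.61141 − 0.008)/0.008699 = 69.36 kN.
Moment equilibrium about X: M_X = Σ(load moments about X) − R_Y·L = 1025 − 69.36×11 = 262.1 kN·m.

M_X = 262.1 kN·m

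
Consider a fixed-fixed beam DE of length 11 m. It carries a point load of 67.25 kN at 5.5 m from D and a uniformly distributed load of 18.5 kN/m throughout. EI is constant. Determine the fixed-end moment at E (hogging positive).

M_E = 279 kN·m

Release both end moments; the primary structure is a simply-supported span DE with redundants M_D and M_E.
End rotations of the released simple span under the applied load (×1/EI):
  at D: point load 67.25 at a = 5.5: Pab(L + b)/(6LEI) = 508.6/EI
  at E: point load 67.25 at a = 5.5: Pab(L + a)/(6LEI) = 508.6/EI
  at D: UDL 18.5: wL³/(24EI) = 1026/EI
  at E: UDL 18.5: wL³/(24EI) = 1026/EI
  θ_D0 = 1535/EI,  θ_E0 = 1535/EI
Flexibility coefficients: a unit moment at one end gives L/(3EI) there and L/(6EI) at the far end, so f₁₁ = f₂₂ = 3.667/EI and f₁₂ = f₂₁ = 1.833/EI.
Compatibility — zero rotation at each built-in end:
  3.667 M_D + 1.833 M_E = 1535
  1.833 M_D + 3.667 M_E = 1535
Solving the pair gives M_D = 279 kN·m and M_E = 279 kN·m (hogging).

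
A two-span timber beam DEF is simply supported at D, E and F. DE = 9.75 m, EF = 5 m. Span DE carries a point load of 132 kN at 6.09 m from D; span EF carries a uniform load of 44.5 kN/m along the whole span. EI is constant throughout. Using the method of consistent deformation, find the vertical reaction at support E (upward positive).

Insert a hinge at E; M_E is the redundant, and each span becomes simply supported.
Discontinuity in slope at E on the released structure — sum the simple-span end rotations:
  span DE: point load 132 at a = 6.09: Pab(L + a)/(6LEI) = 796.7/EI
  span EF: UDL 44.5: wL³/(24EI) = 231.8/EI
  relative rotation θ_0 = (796.7 + 231.8)/EI = 1028/EI
A unit hogging moment at E produces rotation L₁/(3EI) + L₂/(3EI) = 4.917/EI.
Slope continuity at E: θ_0 = M_E·4.917/EI, so M_E = 1028/4.917 = 209.2 kN·m (hogging).
Span DE, ΣM about D with M_E applied at E: R_E^{DE}·9.75 = 803.9 + 209.2, so R_E^{DE} = 103.9 kN and R_D = 132 − 103.9 = 28.1 kN.
Span EF, ΣM about F: R_E^{EF}·5 = 556.2 + 209.2, so R_E^{EF} = 153.1 kN and R_F = 222.5 − 153.1 = 69.42 kN.
R_E = 103.9 + 153.1 = 257 kN.

R_E = 257 kN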